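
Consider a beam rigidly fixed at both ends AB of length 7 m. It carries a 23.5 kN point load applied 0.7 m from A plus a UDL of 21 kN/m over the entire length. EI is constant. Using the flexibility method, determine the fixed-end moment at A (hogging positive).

M_A = 99.07 kN·m

Take the two fixed-end moments M_A, M_B as redundants; the released structure is the simple span AB.
Simple-span end rotations at A and B under the given loads:
  at A: point load 23.5 at a = 0.7: Pab(L + b)/(6LEI) = 32.82/EI
  at B: point load 23.5 at a = 0.7: Pab(L + a)/(6LEI) = 19/EI
  at A: UDL 21: wL³/(24EI) = 300.1/EI
  at B: UDL 21: wL³/(24EI) = 300.1/EI
  θ_A0 = 332.9/EI,  θ_B0 = 319.1/EI
Flexibility coefficients: a unit moment at one end gives L/(3EI) there and L/(6EI) at the far end, so f₁₁ = f₂₂ = 2.333/EI and f₁₂ = f₂₁ = 1.167/EI.
Compatibility — zero rotation at each built-in end:
  2.333 M_A + 1.167 M_B = 332.9
  1.167 M_A + 2.333 M_B = 319.1
Solving the pair gives M_A = 99.07 kN·m and M_B = 87.23 kN·m (hogging).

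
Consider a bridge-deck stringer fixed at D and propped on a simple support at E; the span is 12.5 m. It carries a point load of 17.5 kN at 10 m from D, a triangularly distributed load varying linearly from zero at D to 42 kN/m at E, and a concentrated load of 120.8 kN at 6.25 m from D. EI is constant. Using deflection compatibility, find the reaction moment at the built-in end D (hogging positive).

M_D = 686.9 kN·m

Release the roller at E. Primary structure: cantilever fixed at D.
Downward deflection at the released point E due to the loads:
  point load 17.5 at a = 10: Pa²(3L − a)/(6EI) = 8021/EI
  triangular load, peak 42 at the free end: 11w₀L⁴/(120EI) = 93994/EI
  point load 120.8 at a = 6.25: Pa²(3L − a)/(6EI) = 24577/EI
  δ_0 = 126592/EI
Tip deflection under a unit load at E: L³/(3EI) = 651/EI.
Compatibility at E: δ_0 − R_E·δ_{EE} = 0, so R_E = 126592/651 = 194.4 kN.
Moment equilibrium about D: M_D = Σ(load moments about D) − R_E·L = 3118 − 194.4×12.5 = 686.9 kN·m.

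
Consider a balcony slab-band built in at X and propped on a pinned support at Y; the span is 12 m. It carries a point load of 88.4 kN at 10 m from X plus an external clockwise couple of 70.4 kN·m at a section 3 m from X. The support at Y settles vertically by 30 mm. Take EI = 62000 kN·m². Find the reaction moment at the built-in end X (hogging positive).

Release the roller at Y. Primary structure: cantilever fixed at X.
Downward deflection at the released point Y due to the loads:
  point load 88.4 at a = 10: Pa²(3L − a)/(6EI) = 38307/EI
  clockwise couple 70.4 at a = 3: M₀a(2L − a)/(2EI) = 2218/EI
  δ_0 = 40524/EI
Flexibility coefficient — unit upward force at Y: δ_{YY} = L³/(3EI) = 576/EI.
With EI = 62000 kN·m²: δ_0 = 0.65362 m and δ_{YY} = 0.00929 m/kN.
Compatibility — the beam at Y must follow the support down by 0.03 m: δ_0 − R_Y·δ_{YY} = 0.03, so R_Y = (0.65362 − 0.03)/0.00929 = 67.13 kN.
Moment equilibrium about X: M_X = Σ(load moments about X) − R_Y·L = 954.4 − 67.13×12 = 148.9 kN·m.

M_X = 148.9 kN·m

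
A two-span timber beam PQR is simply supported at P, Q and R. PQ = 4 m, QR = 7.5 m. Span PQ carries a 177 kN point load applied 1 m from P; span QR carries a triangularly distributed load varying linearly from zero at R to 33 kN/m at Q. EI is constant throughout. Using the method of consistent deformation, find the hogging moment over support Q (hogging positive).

Take M_Q as the redundant. Released structure: two simple spans PQ and QR with a hinge at Q.
Rotations at Q on the released spans (each span's end-slope, ×1/EI):
  span PQ: point load 177 at a = 1: Pab(L + a)/(6LEI) = 110.6/EI
  span QR: triangular load, peak 33: w₀L³/(45EI) = 309.4/EI
  relative rotation θ_0 = (110.6 + 309.4)/EI = 420/EI
A unit hogging moment at Q produces rotation L₁/(3EI) + L₂/(3EI) = 3.833/EI.
Slope continuity at Q: θ_0 = M_Q·3.833/EI, so M_Q = 420/3.833 = 109.6 kN·m (hogging).

M_Q = 109.6 kN·m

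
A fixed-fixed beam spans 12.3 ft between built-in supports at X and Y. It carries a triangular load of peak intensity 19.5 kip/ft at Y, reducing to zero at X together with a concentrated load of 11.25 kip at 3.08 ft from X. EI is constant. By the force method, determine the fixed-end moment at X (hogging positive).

M_X = 117.8 kip·ft

Take the two fixed-end moments M_X, M_Y as redundants; the released structure is the simple span XY.
End rotations of the released simple span under the applied load (×1/EI):
  at X: triangular load, peak 19.5: 7w₀L³/(360EI) = 705.6/EI
  at Y: triangular load, peak 19.5: w₀L³/(45EI) = 806.4/EI
  at X: point load 11.25 at a = 3.08: Pab(L + b)/(6LEI) = 93.16/EI
  at Y: point load 11.25 at a = 3.08: Pab(L + a)/(6LEI) = 66.58/EI
  θ_X0 = 798.7/EI,  θ_Y0 = 873/EI
Flexibility coefficients: a unit moment at one end gives L/(3EI) there and L/(6EI) at the far end, so f₁₁ = f₂₂ = 4.1/EI and f₁₂ = f₂₁ = 2.05/EI.
Compatibility — zero rotation at each built-in end:
  4.1 M_X + 2.05 M_Y = 798.7
  2.05 M_X + 4.1 M_Y = 873
Solving the pair gives M_X = 117.8 kip·ft and M_Y = 154 kip·ft (hogging).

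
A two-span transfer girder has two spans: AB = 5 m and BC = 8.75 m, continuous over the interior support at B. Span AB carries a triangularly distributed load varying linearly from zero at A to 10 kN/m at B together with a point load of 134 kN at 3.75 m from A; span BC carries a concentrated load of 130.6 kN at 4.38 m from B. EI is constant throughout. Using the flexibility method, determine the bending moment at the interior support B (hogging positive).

Insert a hinge at B; M_B is the redundant, and each span becomes simply supported.
Discontinuity in slope at B on the released structure — sum the simple-span end rotations:
  span AB: triangular load, peak 10: w₀L³/(45EI) = 27.78/EI
  span AB: point load 134 at a = 3.75: Pab(L + a)/(6LEI) = 183.2/EI
  span BC: point load 130.6 at a = 4.38: Pab(L + b)/(6LEI) = 624.7/EI
  relative rotation θ_0 = (211 + 624.7)/EI = 835.7/EI
A unit hogging moment at B produces rotation L₁/(3EI) + L₂/(3EI) = 4.583/EI.
Compatibility: M_B·(L₁+L₂)/(3EI) = θ_0, giving M_B = 182.3 kN·m (hogging).

M_B = 182.3 kN·m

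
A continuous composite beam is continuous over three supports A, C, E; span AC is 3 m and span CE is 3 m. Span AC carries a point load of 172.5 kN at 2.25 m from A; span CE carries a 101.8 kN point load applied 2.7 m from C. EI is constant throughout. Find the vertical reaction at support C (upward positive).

R_C = 172.9 kN

Release continuity at C by inserting a hinge; the redundant is the internal moment M_C. The primary structure is two simply-supported spans AC and CE.
Discontinuity in slope at C on the released structure — sum the simple-span end rotations:
  span AC: point load 172.5 at a = 2.25: Pab(L + a)/(6LEI) = 84.9/EI
  span CE: point load 101.8 at a = 2.7: Pab(L + b)/(6LEI) = 15.12/EI
  relative rotation θ_0 = (84.9 + 15.12)/EI = 100/EI
A unit hogging moment at C produces rotation L₁/(3EI) + L₂/(3EI) = 2/EI.
Compatibility: M_C·(L₁+L₂)/(3EI) = θ_0, giving M_C = 50.01 kN·m (hogging).
Span AC, ΣM about A with M_C applied at C: R_C^{AC}·3 = 388.1 + 50.01, so R_C^{AC} = 146 kN and R_A = 172.5 − 146 = 26.46 kN.
Span CE, ΣM about E: R_C^{CE}·3 = 30.54 + 50.01, so R_C^{CE} = 26.85 kN and R_E = 101.8 − 26.85 = 74.95 kN.
R_C = 146 + 26.85 = 172.9 kN.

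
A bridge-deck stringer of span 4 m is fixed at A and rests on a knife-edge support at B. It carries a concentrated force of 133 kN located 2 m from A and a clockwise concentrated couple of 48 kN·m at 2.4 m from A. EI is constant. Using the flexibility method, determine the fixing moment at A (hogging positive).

M_A = 87.27 kN·m

Take the reaction at B as the redundant and release it; the primary structure is a cantilever fixed at A.
Downward deflection at the released point B due to the loads:
  point load 133 at a = 2: Pa²(3L − a)/(6EI) = 886.7/EI
  clockwise couple 48 at a = 2.4: M₀a(2L − a)/(2EI) = 322.6/EI
  δ_0 = 1209/EI
Flexibility coefficient — unit upward force at B: δ_{BB} = L³/(3EI) = 21.33/EI.
The prop prevents deflection at B: R_B = δ_0/δ_{BB} = 1209/21.33 = 56.68 kN.
Moment equilibrium about A: M_A = Σ(load moments about A) − R_B·L = 314 − 56.68×4 = 87.27 kN·m.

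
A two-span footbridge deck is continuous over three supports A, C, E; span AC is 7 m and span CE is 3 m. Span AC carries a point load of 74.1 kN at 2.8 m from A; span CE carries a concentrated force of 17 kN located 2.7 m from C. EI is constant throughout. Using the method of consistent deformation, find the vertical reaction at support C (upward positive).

R_C = 60.75 kN

Release continuity at C by inserting a hinge; the redundant is the internal moment M_C. The primary structure is two simply-supported spans AC and CE.
Rotations at C on the released spans (each span's end-slope, ×1/EI):
  span AC: point load 74.1 at a = 2.8: Pab(L + a)/(6LEI) = 203.3/EI
  span CE: point load 17 at a = 2.7: Pab(L + b)/(6LEI) = 2.525/EI
  relative rotation θ_0 = (203.3 + 2.525)/EI = 205.9/EI
A unit hogging moment at C produces rotation L₁/(3EI) + L₂/(3EI) = 3.333/EI.
Slope continuity at C: θ_0 = M_C·3.333/EI, so M_C = 205.9/3.333 = 61.76 kN·m (hogging).
Span AC, ΣM about A with M_C applied at C: R_C^{AC}·7 = 207.5 + 61.76, so R_C^{AC} = 38.46 kN and R_A = 74.1 − 38.46 = 35.64 kN.
Span CE, ΣM about E: R_C^{CE}·3 = 5.1 + 61.76, so R_C^{CE} = 22.29 kN and R_E = 17 − 22.29 = -5.285 kN.
R_C = 38.46 + 22.29 = 60.75 kN.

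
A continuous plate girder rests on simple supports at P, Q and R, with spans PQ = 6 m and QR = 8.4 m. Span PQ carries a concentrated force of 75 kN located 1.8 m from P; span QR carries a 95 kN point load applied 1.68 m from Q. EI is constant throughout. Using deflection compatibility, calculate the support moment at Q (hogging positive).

Release continuity at Q by inserting a hinge; the redundant is the internal moment M_Q. The primary structure is two simply-supported spans PQ and QR.
End slopes at the hinge Q, treating each span as simply supported:
  span PQ: point load 75 at a = 1.8: Pab(L + a)/(6LEI) = 122.8/EI
  span QR: point load 95 at a = 1.68: Pab(L + b)/(6LEI) = 321.8/EI
  relative rotation θ_0 = (122.8 + 321.8)/EI = 444.6/EI
A unit hogging moment at Q produces rotation L₁/(3EI) + L₂/(3EI) = 4.8/EI.
Compatibility: M_Q·(L₁+L₂)/(3EI) = θ_0, giving M_Q = 92.63 kN·m (hogging).

M_Q = 92.63 kN·m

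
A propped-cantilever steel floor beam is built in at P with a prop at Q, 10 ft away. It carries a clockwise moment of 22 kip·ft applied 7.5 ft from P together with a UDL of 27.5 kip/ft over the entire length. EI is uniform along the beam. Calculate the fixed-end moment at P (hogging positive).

Remove the prop at Q; the released (primary) structure is a cantilever built in at P.
Primary-structure tip deflection at Q by superposition:
  clockwise couple 22 at a = 7.5: M₀a(2L − a)/(2EI) = 1031/EI
  UDL 27.5: wL⁴/(8EI) = 34375/EI
  δ_0 = 35406/EI
Flexibility coefficient — unit upward force at Q: δ_{QQ} = L³/(3EI) = 333.3/EI.
Compatibility at Q: δ_0 − R_Q·δ_{QQ} = 0, so R_Q = 35406/333.3 = 106.2 kip.
Moment equilibrium about P: M_P = Σ(load moments about P) − R_Q·L = 1397 − 106.2×10 = 334.8 kip·ft.

M_P = 334.8 kip·ft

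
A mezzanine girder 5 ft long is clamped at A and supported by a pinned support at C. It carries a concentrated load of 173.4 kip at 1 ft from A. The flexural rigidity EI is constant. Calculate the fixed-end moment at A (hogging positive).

Remove the prop at C; the released (primary) structure is a cantilever built in at A.
Free-end deflection of the primary structure under the applied loading (downward +):
  point load 173.4 at a = 1: Pa²(3L − a)/(6EI) = 404.6/EI
Flexibility coefficient — unit upward force at C: δ_{CC} = L³/(3EI) = 41.67/EI.
The prop prevents deflection at C: R_C = δ_0/δ_{CC} = 404.6/41.67 = 9.71 kip.
Moment equilibrium about A: M_A = Σ(load moments about A) − R_C·L = 173.4 − 9.71×5 = 124.8 kip·ft.

M_A = 124.8 kip·ft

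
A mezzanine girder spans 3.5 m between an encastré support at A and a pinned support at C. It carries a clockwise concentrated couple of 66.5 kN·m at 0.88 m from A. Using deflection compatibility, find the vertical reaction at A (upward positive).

Release the roller at C. Primary structure: cantilever fixed at A.
Downward deflection at the released point C due to the loads:
  clockwise couple 66.5 at a = 0.88: M₀a(2L − a)/(2EI) = 179.1/EI
Flexibility coefficient — unit upward force at C: δ_{CC} = L³/(3EI) = 14.29/EI.
The prop prevents deflection at C: R_C = δ_0/δ_{CC} = 179.1/14.29 = 12.53 kN.
Vertical equilibrium: R_A = ΣP − R_C = 0 − 12.53 = -12.53 kN.

R_A = -12.53 kN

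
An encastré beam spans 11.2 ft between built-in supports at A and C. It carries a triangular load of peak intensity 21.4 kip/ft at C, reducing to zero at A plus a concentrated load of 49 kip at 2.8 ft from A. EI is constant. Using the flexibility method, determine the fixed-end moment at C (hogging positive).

Release both end moments; the primary structure is a simply-supported span AC with redundants M_A and M_C.
Simple-span end rotations at A and C under the given loads:
  at A: triangular load, peak 21.4: 7w₀L³/(360EI) = 584.6/EI
  at C: triangular load, peak 21.4: w₀L³/(45EI) = 668.1/EI
  at A: point load 49 at a = 2.8: Pab(L + b)/(6LEI) = 336.1/EI
  at C: point load 49 at a = 2.8: Pab(L + a)/(6LEI) = 240.1/EI
  θ_A0 = 920.7/EI,  θ_C0 = 908.2/EI
Flexibility coefficients: a unit moment at one end gives L/(3EI) there and L/(6EI) at the far end, so f₁₁ = f₂₂ = 3.733/EI and f₁₂ = f₂₁ = 1.867/EI.
Compatibility — zero rotation at each built-in end:
  3.733 M_A + 1.867 M_C = 920.7
  1.867 M_A + 3.733 M_C = 908.2
Solving the pair gives M_A = 166.7 kip·ft and M_C = 159.9 kip·ft (hogging).

M_C = 159.9 kip·ft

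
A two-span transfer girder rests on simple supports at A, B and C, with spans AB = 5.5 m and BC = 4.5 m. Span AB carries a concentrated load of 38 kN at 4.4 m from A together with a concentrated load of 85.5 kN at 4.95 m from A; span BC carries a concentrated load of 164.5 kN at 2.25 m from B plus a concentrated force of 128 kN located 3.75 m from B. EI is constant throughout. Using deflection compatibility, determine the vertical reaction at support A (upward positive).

R_A = -6.055 kN

Insert a hinge at B; M_B is the redundant, and each span becomes simply supported.
End slopes at the hinge B, treating each span as simply supported:
  span AB: point load 38 at a = 4.4: Pab(L + a)/(6LEI) = 55.18/EI
  span AB: point load 85.5 at a = 4.95: Pab(L + a)/(6LEI) = 73.71/EI
  span BC: point load 164.5 at a = 2.25: Pab(L + b)/(6LEI) = 208.2/EI
  span BC: point load 128 at a = 3.75: Pab(L + b)/(6LEI) = 70/EI
  relative rotation θ_0 = (128.9 + 278.2)/EI = 407.1/EI
A unit hogging moment at B produces rotation L₁/(3EI) + L₂/(3EI) = 3.333/EI.
Compatibility: M_B·(L₁+L₂)/(3EI) = θ_0, giving M_B = 122.1 kN·m (hogging).
Span AB, ΣM about A with M_B applied at B: R_B^{AB}·5.5 = 590.4 + 122.1, so R_B^{AB} = 129.6 kN and R_A = 123.5 − 129.6 = -6.055 kN.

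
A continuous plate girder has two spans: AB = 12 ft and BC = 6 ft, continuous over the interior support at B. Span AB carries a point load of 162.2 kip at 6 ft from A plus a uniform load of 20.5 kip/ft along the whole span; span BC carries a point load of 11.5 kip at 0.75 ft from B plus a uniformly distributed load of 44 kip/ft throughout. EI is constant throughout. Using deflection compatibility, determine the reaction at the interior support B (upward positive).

R_B = 485.6 kip

Take M_B as the redundant. Released structure: two simple spans AB and BC with a hinge at B.
Discontinuity in slope at B on the released structure — sum the simple-span end rotations:
  span AB: point load 162.2 at a = 6: Pab(L + a)/(6LEI) = 1460/EI
  span AB: UDL 20.5: wL³/(24EI) = 1476/EI
  span BC: point load 11.5 at a = 0.75: Pab(L + b)/(6LEI) = 14.15/EI
  span BC: UDL 44: wL³/(24EI) = 396/EI
  relative rotation θ_0 = (2936 + 410.2)/EI = 3346/EI
A unit hogging moment at B produces rotation L₁/(3EI) + L₂/(3EI) = 6/EI.
Compatibility: M_B·(L₁+L₂)/(3EI) = θ_0, giving M_B = 557.7 kip·ft (hogging).
Span AB, ΣM about A with M_B applied at B: R_B^{AB}·12 = 2449 + 557.7, so R_B^{AB} = 250.6 kip and R_A = 408.2 − 250.6 = 157.6 kip.
Span BC, ΣM about C: R_B^{BC}·6 = 852.4 + 557.7, so R_B^{BC} = 235 kip and R_C = 275.5 − 235 = 40.49 kip.
R_B = 250.6 + 235 = 485.6 kip.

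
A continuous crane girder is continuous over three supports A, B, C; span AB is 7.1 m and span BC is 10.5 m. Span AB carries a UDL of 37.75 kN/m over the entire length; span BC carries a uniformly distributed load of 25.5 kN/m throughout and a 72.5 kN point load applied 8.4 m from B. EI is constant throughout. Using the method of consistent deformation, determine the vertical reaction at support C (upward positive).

Insert a hinge at B; M_B is the redundant, and each span becomes simply supported.
End slopes at the hinge B, treating each span as simply supported:
  span AB: UDL 37.75: wL³/(24EI) = 563/EI
  span BC: UDL 25.5: wL³/(24EI) = 1230/EI
  span BC: point load 72.5 at a = 8.4: Pab(L + b)/(6LEI) = 255.8/EI
  relative rotation θ_0 = (563 + 1486)/EI = 2049/EI
A unit hogging moment at B produces rotation L₁/(3EI) + L₂/(3EI) = 5.867/EI.
Compatibility: M_B·(L₁+L₂)/(3EI) = θ_0, giving M_B = 349.2 kN·m (hogging).
Span BC, ΣM about C: R_B^{BC}·10.5 = 1558 + 349.2, so R_B^{BC} = 181.6 kN and R_C = 340.2 − 181.6 = 158.6 kN.

R_C = 158.6 kN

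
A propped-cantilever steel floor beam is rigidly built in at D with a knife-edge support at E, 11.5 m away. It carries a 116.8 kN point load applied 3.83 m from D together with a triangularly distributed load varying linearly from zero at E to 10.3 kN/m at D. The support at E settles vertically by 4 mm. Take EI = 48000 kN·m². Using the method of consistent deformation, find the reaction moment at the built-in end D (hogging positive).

M_D = 343.8 kN·m

Choose R_E as the redundant. The primary structure is the cantilever fixed at D.
Free-end deflection of the primary structure under the applied loading (downward +):
  point load 116.8 at a = 3.83: Pa²(3L − a)/(6EI) = 8758/EI
  triangular load, peak 10.3 at the fixed end: w₀L⁴/(30EI) = 6005/EI
  δ_0 = 14763/EI
Flexibility coefficient — unit upward force at E: δ_{EE} = L³/(3EI) = 507/EI.
With EI = 48000 kN·m²: δ_0 = 0.30756 m and δ_{EE} = 0.010562 m/kN.
Compatibility — the beam at E must follow the support down by 0.004 m: δ_0 − R_E·δ_{EE} = 0.004, so R_E = (0.30756 − 0.004)/0.010562 = 28.74 kN.
Moment equilibrium about D: M_D = Σ(load moments about D) − R_E·L = 674.4 − 28.74×11.5 = 343.8 kN·m.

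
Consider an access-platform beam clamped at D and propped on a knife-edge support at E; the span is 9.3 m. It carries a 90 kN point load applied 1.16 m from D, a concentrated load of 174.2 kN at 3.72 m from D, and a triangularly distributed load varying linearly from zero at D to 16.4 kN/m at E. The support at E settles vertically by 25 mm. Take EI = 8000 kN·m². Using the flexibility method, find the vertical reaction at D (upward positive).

R_D = 261 kN

Choose R_E as the redundant. The primary structure is the cantilever fixed at D.
Downward deflection at the released point E due to the loads:
  point load 90 at a = 1.16: Pa²(3L − a)/(6EI) = 539.7/EI
  point load 174.2 at a = 3.72: Pa²(3L − a)/(6EI) = 9715/EI
  triangular load, peak 16.4 at the free end: 11w₀L⁴/(120EI) = 11246/EI
  δ_0 = 21500/EI
Tip deflection under a unit load at E: L³/(3EI) = 268.1/EI.
With EI = 8000 kN·m²: δ_0 = 2.6875 m and δ_{EE} = 0.033515 m/kN.
Compatibility — the beam at E must follow the support down by 0.025 m: δ_0 − R_E·δ_{EE} = 0.025, so R_E = (2.6875 − 0.025)/0.033515 = 79.44 kN.
Vertical equilibrium: R_D = ΣP − R_E = 340.5 − 79.44 = 261 kN.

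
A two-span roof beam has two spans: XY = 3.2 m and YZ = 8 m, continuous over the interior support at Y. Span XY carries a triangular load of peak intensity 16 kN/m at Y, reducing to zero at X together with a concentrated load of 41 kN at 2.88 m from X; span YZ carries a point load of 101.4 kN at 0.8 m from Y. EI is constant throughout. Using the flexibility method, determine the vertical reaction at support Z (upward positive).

R_Z = 3.157 kN

Release continuity at Y by inserting a hinge; the redundant is the internal moment M_Y. The primary structure is two simply-supported spans XY and YZ.
Discontinuity in slope at Y on the released structure — sum the simple-span end rotations:
  span XY: triangular load, peak 16: w₀L³/(45EI) = 11.65/EI
  span XY: point load 41 at a = 2.88: Pab(L + a)/(6LEI) = 11.97/EI
  span YZ: point load 101.4 at a = 0.8: Pab(L + b)/(6LEI) = 185/EI
  relative rotation θ_0 = (23.62 + 185)/EI = 208.6/EI
A unit hogging moment at Y produces rotation L₁/(3EI) + L₂/(3EI) = 3.733/EI.
Compatibility: M_Y·(L₁+L₂)/(3EI) = θ_0, giving M_Y = 55.87 kN·m (hogging).
Span YZ, ΣM about Z: R_Y^{YZ}·8 = 730.1 + 55.87, so R_Y^{YZ} = 98.24 kN and R_Z = 101.4 − 98.24 = 3.157 kN.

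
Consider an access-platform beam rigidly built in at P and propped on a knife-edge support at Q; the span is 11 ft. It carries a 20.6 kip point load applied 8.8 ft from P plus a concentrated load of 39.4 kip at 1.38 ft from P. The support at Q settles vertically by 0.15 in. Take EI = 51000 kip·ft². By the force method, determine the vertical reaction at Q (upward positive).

R_Q = 13.96 kip

Take the reaction at Q as the redundant and release it; the primary structure is a cantilever fixed at P.
Free-end deflection of the primary structure under the applied loading (downward +):
  point load 20.6 at a = 8.8: Pa²(3L − a)/(6EI) = 6434/EI
  point load 39.4 at a = 1.38: Pa²(3L − a)/(6EI) = 395.4/EI
  δ_0 = 6830/EI
Tip deflection under a unit load at Q: L³/(3EI) = 443.7/EI.
With EI = 51000 kip·ft²: δ_0 = 0.13391 ft and δ_{QQ} = 0.008699 ft/kip.
Compatibility — the beam at Q must follow the support down by 0.0125 ft: δ_0 − R_Q·δ_{QQ} = 0.0125, so R_Q = (0.13391 − 0.0125)/0.008699 = 13.96 kip.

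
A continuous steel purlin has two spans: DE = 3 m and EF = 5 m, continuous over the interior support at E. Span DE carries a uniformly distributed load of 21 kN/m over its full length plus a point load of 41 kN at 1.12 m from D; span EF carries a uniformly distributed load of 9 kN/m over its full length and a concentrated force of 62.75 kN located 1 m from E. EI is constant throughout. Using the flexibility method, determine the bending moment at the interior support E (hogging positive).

M_E = 62.08 kN·m

Insert a hinge at E; M_E is the redundant, and each span becomes simply supported.
Discontinuity in slope at E on the released structure — sum the simple-span end rotations:
  span DE: UDL 21: wL³/(24EI) = 23.62/EI
  span DE: point load 41 at a = 1.12: Pab(L + a)/(6LEI) = 19.76/EI
  span EF: UDL 9: wL³/(24EI) = 46.88/EI
  span EF: point load 62.75 at a = 1: Pab(L + b)/(6LEI) = 75.3/EI
  relative rotation θ_0 = (43.38 + 122.2)/EI = 165.6/EI
A unit hogging moment at E produces rotation L₁/(3EI) + L₂/(3EI) = 2.667/EI.
Slope continuity at E: θ_0 = M_E·2.667/EI, so M_E = 165.6/2.667 = 62.08 kN·m (hogging).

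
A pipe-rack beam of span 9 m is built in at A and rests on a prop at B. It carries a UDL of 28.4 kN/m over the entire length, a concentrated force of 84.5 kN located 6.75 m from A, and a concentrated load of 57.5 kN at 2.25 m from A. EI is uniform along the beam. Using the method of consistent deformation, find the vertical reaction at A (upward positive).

Release the roller at B. Primary structure: cantilever fixed at A.
Free-end deflection of the primary structure under the applied loading (downward +):
  UDL 28.4: wL⁴/(8EI) = 23292/EI
  point load 84.5 at a = 6.75: Pa²(3L − a)/(6EI) = 12994/EI
  point load 57.5 at a = 2.25: Pa²(3L − a)/(6EI) = 1201/EI
  δ_0 = 37486/EI
Flexibility coefficient — unit upward force at B: δ_{BB} = L³/(3EI) = 243/EI.
Compatibility at B: δ_0 − R_B·δ_{BB} = 0, so R_B = 37486/243 = 154.3 kN.
Vertical equilibrium: R_A = ΣP − R_B = 397.6 − 154.3 = 243.3 kN.

R_A = 243.3 kN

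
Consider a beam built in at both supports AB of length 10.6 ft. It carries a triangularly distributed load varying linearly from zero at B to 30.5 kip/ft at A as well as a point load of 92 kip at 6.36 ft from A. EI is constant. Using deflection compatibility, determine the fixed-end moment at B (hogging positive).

M_B = 254.7 kip·ft

Release both end moments; the primary structure is a simply-supported span AB with redundants M_A and M_B.
Simple-span end rotations at A and B under the given loads:
  at A: triangular load, peak 30.5: w₀L³/(45EI) = 807.2/EI
  at B: triangular load, peak 30.5: 7w₀L³/(360EI) = 706.3/EI
  at A: point load 92 at a = 6.36: Pab(L + b)/(6LEI) = 578.9/EI
  at B: point load 92 at a = 6.36: Pab(L + a)/(6LEI) = 661.6/EI
  θ_A0 = 1386/EI,  θ_B0 = 1368/EI
Flexibility coefficients: a unit moment at one end gives L/(3EI) there and L/(6EI) at the far end, so f₁₁ = f₂₂ = 3.533/EI and f₁₂ = f₂₁ = 1.767/EI.
Compatibility — zero rotation at each built-in end:
  3.533 M_A + 1.767 M_B = 1386
  1.767 M_A + 3.533 M_B = 1368
Solving the pair gives M_A = 265 kip·ft and M_B = 254.7 kip·ft (hogging).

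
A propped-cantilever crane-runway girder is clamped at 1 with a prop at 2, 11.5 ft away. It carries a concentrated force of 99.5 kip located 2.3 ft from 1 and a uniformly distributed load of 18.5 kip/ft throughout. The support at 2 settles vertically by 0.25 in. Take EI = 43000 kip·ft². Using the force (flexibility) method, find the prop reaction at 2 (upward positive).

Remove the prop at 2; the released (primary) structure is a cantilever built in at 1.
Deflection at 2 on the released cantilever, summing each load's contribution:
  point load 99.5 at a = 2.3: Pa²(3L − a)/(6EI) = 2825/EI
  UDL 18.5: wL⁴/(8EI) = 40446/EI
  δ_0 = 43271/EI
Tip deflection under a unit load at 2: L³/(3EI) = 507/EI.
With EI = 43000 kip·ft²: δ_0 = 1.0063 ft and δ_{22} = 0.01179 ft/kip.
Compatibility — the beam at 2 must follow the support down by 0.02083 ft: δ_0 − R_2·δ_{22} = 0.02083, so R_2 = (1.0063 − 0.02083)/0.01179 = 83.59 kip.

R_2 = 83.59 kip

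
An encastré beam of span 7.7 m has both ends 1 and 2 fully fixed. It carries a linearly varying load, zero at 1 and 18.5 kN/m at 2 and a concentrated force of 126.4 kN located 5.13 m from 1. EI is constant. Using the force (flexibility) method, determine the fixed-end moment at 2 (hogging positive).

Release both end moments; the primary structure is a simply-supported span 12 with redundants M_1 and M_2.
On the primary (simply-supported) span, the end slopes from the loading are:
  at 1: triangular load, peak 18.5: 7w₀L³/(360EI) = 164.2/EI
  at 2: triangular load, peak 18.5: w₀L³/(45EI) = 187.7/EI
  at 1: point load 126.4 at a = 5.13: Pab(L + b)/(6LEI) = 370.4/EI
  at 2: point load 126.4 at a = 5.13: Pab(L + a)/(6LEI) = 462.8/EI
  θ_10 = 534.7/EI,  θ_20 = 650.5/EI
Flexibility coefficients: a unit moment at one end gives L/(3EI) there and L/(6EI) at the far end, so f₁₁ = f₂₂ = 2.567/EI and f₁₂ = f₂₁ = 1.283/EI.
Compatibility — zero rotation at each built-in end:
  2.567 M_1 + 1.283 M_2 = 534.7
  1.283 M_1 + 2.567 M_2 = 650.5
Solving the pair gives M_1 = 108.8 kN·m and M_2 = 199 kN·m (hogging).

M_2 = 199 kN·m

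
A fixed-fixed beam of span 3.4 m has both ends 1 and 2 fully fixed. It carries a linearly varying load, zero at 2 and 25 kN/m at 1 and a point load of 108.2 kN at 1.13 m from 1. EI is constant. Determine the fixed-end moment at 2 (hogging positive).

M_2 = 36.76 kN·m

Release both end moments; the primary structure is a simply-supported span 12 with redundants M_1 and M_2.
On the primary (simply-supported) span, the end slopes from the loading are:
  at 1: triangular load, peak 25: w₀L³/(45EI) = 21.84/EI
  at 2: triangular load, peak 25: 7w₀L³/(360EI) = 19.11/EI
  at 1: point load 108.2 at a = 1.13: Pab(L + b)/(6LEI) = 77.14/EI
  at 2: point load 108.2 at a = 1.13: Pab(L + a)/(6LEI) = 61.63/EI
  θ_10 = 98.98/EI,  θ_20 = 80.74/EI
Flexibility coefficients: a unit moment at one end gives L/(3EI) there and L/(6EI) at the far end, so f₁₁ = f₂₂ = 1.133/EI and f₁₂ = f₂₁ = 0.5667/EI.
Compatibility — zero rotation at each built-in end:
  1.133 M_1 + 0.5667 M_2 = 98.98
  0.5667 M_1 + 1.133 M_2 = 80.74
Solving the pair gives M_1 = 68.95 kN·m and M_2 = 36.76 kN·m (hogging).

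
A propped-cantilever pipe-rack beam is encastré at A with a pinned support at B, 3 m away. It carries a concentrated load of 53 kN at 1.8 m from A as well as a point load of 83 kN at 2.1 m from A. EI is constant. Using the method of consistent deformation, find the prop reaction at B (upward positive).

R_B = 69.67 kN

Remove the prop at B; the released (primary) structure is a cantilever built in at A.
Free-end deflection of the primary structure under the applied loading (downward +):
  point load 53 at a = 1.8: Pa²(3L − a)/(6EI) = 206.1/EI
  point load 83 at a = 2.1: Pa²(3L − a)/(6EI) = 420.9/EI
  δ_0 = 627/EI
Tip deflection under a unit load at B: L³/(3EI) = 9/EI.
The prop prevents deflection at B: R_B = δ_0/δ_{BB} = 627/9 = 69.67 kN.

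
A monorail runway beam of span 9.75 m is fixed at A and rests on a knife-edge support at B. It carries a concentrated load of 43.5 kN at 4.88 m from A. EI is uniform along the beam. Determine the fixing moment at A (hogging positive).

Release the roller at B. Primary structure: cantilever fixed at A.
Free-end deflection of the primary structure under the applied loading (downward +):
  point load 43.5 at a = 4.88: Pa²(3L − a)/(6EI) = 4208/EI
Flexibility coefficient — unit upward force at B: δ_{BB} = L³/(3EI) = 309/EI.
Compatibility at B: δ_0 − R_B·δ_{BB} = 0, so R_B = 4208/309 = 13.62 kN.
Moment equilibrium about A: M_A = Σ(load moments about A) − R_B·L = 212.3 − 13.62×9.75 = 79.5 kN·m.

M_A = 79.5 kN·m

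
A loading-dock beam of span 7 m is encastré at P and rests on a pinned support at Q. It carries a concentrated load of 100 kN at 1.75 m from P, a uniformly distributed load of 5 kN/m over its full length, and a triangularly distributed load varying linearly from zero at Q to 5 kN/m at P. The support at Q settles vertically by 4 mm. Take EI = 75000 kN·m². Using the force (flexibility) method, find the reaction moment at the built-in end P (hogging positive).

M_P = 180.2 kN·m

Release the roller at Q. Primary structure: cantilever fixed at P.
Primary-structure tip deflection at Q by superposition:
  point load 100 at a = 1.75: Pa²(3L − a)/(6EI) = 982.6/EI
  UDL 5: wL⁴/(8EI) = 1501/EI
  triangular load, peak 5 at the fixed end: w₀L⁴/(30EI) = 400.2/EI
  δ_0 = 2883/EI
Flexibility coefficient — unit upward force at Q: δ_{QQ} = L³/(3EI) = 114.3/EI.
With EI = 75000 kN·m²: δ_0 = 0.038445 m and δ_{QQ} = 0.001524 m/kN.
Compatibility — the beam at Q must follow the support down by 0.004 m: δ_0 − R_Q·δ_{QQ} = 0.004, so R_Q = (0.038445 − 0.004)/0.001524 = 22.59 kN.
Moment equilibrium about P: M_P = Σ(load moments about P) − R_Q·L = 338.3 − 22.59×7 = 180.2 kN·m.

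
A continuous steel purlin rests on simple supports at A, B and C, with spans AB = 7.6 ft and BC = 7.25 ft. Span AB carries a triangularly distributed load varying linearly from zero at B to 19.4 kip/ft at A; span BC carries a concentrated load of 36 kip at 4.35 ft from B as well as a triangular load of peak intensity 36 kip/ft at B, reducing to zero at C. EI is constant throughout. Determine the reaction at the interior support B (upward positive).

Release continuity at B by inserting a hinge; the redundant is the internal moment M_B. The primary structure is two simply-supported spans AB and BC.
Discontinuity in slope at B on the released structure — sum the simple-span end rotations:
  span AB: triangular load, peak 19.4: 7w₀L³/(360EI) = 165.6/EI
  span BC: point load 36 at a = 4.35: Pab(L + b)/(6LEI) = 106/EI
  span BC: triangular load, peak 36: w₀L³/(45EI) = 304.9/EI
  relative rotation θ_0 = (165.6 + 410.8)/EI = 576.4/EI
A unit hogging moment at B produces rotation L₁/(3EI) + L₂/(3EI) = 4.95/EI.
Slope continuity at B: θ_0 = M_B·4.95/EI, so M_B = 576.4/4.95 = 116.4 kip·ft (hogging).
Span AB, ΣM about A with M_B applied at B: R_B^{AB}·7.6 = 186.8 + 116.4, so R_B^{AB} = 39.9 kip and R_A = 73.72 − 39.9 = 33.82 kip.
Span BC, ΣM about C: R_B^{BC}·7.25 = 735.1 + 116.4, so R_B^{BC} = 117.5 kip and R_C = 166.5 − 117.5 = 49.04 kip.
R_B = 39.9 + 117.5 = 157.4 kip.

R_B = 157.4 kip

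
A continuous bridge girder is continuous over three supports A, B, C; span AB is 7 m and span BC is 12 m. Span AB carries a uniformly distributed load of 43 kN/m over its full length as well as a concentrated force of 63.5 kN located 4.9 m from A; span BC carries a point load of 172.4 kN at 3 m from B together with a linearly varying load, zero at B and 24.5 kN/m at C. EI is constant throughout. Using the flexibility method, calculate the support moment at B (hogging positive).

M_B = 470.6 kN·m

Release continuity at B by inserting a hinge; the redundant is the internal moment M_B. The primary structure is two simply-supported spans AB and BC.
End slopes at the hinge B, treating each span as simply supported:
  span AB: UDL 43: wL³/(24EI) = 614.5/EI
  span AB: point load 63.5 at a = 4.9: Pab(L + a)/(6LEI) = 185.1/EI
  span BC: point load 172.4 at a = 3: Pab(L + b)/(6LEI) = 1358/EI
  span BC: triangular load, peak 24.5: 7w₀L³/(360EI) = 823.2/EI
  relative rotation θ_0 = (799.7 + 2181)/EI = 2981/EI
A unit hogging moment at B produces rotation L₁/(3EI) + L₂/(3EI) = 6.333/EI.
Compatibility: M_B·(L₁+L₂)/(3EI) = θ_0, giving M_B = 470.6 kN·m (hogging).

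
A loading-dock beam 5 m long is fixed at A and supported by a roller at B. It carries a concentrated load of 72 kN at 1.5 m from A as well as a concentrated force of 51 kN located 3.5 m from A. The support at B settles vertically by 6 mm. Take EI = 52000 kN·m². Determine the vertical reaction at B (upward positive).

R_B = 30 kN

Choose R_B as the redundant. The primary structure is the cantilever fixed at A.
Free-end deflection of the primary structure under the applied loading (downward +):
  point load 72 at a = 1.5: Pa²(3L − a)/(6EI) = 364.5/EI
  point load 51 at a = 3.5: Pa²(3L − a)/(6EI) = 1197/EI
  δ_0 = 1562/EI
Tip deflection under a unit load at B: L³/(3EI) = 41.67/EI.
With EI = 52000 kN·m²: δ_0 = 0.030037 m and δ_{BB} = 0.000801 m/kN.
Compatibility — the beam at B must follow the support down by 0.006 m: δ_0 − R_B·δ_{BB} = 0.006, so R_B = (0.030037 − 0.006)/0.000801 = 30 kN.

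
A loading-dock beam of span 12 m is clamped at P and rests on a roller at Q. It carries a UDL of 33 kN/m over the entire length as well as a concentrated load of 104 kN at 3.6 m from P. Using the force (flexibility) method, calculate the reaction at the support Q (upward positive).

Choose R_Q as the redundant. The primary structure is the cantilever fixed at P.
Downward deflection at the released point Q due to the loads:
  UDL 33: wL⁴/(8EI) = 85536/EI
  point load 104 at a = 3.6: Pa²(3L − a)/(6EI) = 7278/EI
  δ_0 = 92814/EI
Tip deflection under a unit load at Q: L³/(3EI) = 576/EI.
The prop prevents deflection at Q: R_Q = δ_0/δ_{QQ} = 92814/576 = 161.1 kN.

R_Q = 161.1 kN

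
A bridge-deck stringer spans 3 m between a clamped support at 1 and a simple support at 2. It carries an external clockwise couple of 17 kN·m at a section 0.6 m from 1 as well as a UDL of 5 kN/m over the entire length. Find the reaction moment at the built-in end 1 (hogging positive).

Release the roller at 2. Primary structure: cantilever fixed at 1.
Free-end deflection of the primary structure under the applied loading (downward +):
  clockwise couple 17 at a = 0.6: M₀a(2L − a)/(2EI) = 27.54/EI
  UDL 5: wL⁴/(8EI) = 50.62/EI
  δ_0 = 78.17/EI
Flexibility coefficient — unit upward force at 2: δ_{22} = L³/(3EI) = 9/EI.
Compatibility at 2: δ_0 − R_2·δ_{22} = 0, so R_2 = 78.17/9 = 8.685 kN.
Moment equilibrium about 1: M_1 = Σ(load moments about 1) − R_2·L = 39.5 − 8.685×3 = 13.45 kN·m.

M_1 = 13.45 kN·m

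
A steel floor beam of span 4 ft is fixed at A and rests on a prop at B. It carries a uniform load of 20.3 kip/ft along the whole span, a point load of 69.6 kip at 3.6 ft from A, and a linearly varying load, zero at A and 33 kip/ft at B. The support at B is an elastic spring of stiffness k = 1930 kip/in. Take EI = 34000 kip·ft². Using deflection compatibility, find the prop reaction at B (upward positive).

Choose R_B as the redundant. The primary structure is the cantilever fixed at A.
Free-end deflection of the primary structure under the applied loading (downward +):
  UDL 20.3: wL⁴/(8EI) = 649.6/EI
  point load 69.6 at a = 3.6: Pa²(3L − a)/(6EI) = 1263/EI
  triangular load, peak 33 at the free end: 11w₀L⁴/(120EI) = 774.4/EI
  δ_0 = 2687/EI
Tip deflection under a unit load at B: L³/(3EI) = 21.33/EI.
With EI = 34000 kip·ft²: δ_0 = 0.079024 ft and δ_{BB} = 0.000627 ft/kip.
Compatibility — the spring shortens by R_B/k under the reaction it provides: δ_0 − R_B·δ_{BB} = R_B/k. With 1/k = 1/(1930×12) ft/kip = 0.000043 ft/kip, R_B = δ_0 / (δ_{BB} + 1/k) = 0.079024 / (0.000627 + 0.000043) = 117.8 kip.

R_B = 117.8 kip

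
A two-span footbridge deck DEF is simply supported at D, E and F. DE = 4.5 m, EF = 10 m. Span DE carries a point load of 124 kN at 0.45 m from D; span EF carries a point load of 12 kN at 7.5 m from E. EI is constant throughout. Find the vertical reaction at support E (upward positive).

R_E = 21.29 kN

Take M_E as the redundant. Released structure: two simple spans DE and EF with a hinge at E.
Rotations at E on the released spans (each span's end-slope, ×1/EI):
  span DE: point load 124 at a = 0.45: Pab(L + a)/(6LEI) = 41.43/EI
  span EF: point load 12 at a = 7.5: Pab(L + b)/(6LEI) = 46.88/EI
  relative rotation θ_0 = (41.43 + 46.88)/EI = 88.31/EI
A unit hogging moment at E produces rotation L₁/(3EI) + L₂/(3EI) = 4.833/EI.
Compatibility: M_E·(L₁+L₂)/(3EI) = θ_0, giving M_E = 18.27 kN·m (hogging).
Span DE, ΣM about D with M_E applied at E: R_E^{DE}·4.5 = 55.8 + 18.27, so R_E^{DE} = 16.46 kN and R_D = 124 − 16.46 = 107.5 kN.
Span EF, ΣM about F: R_E^{EF}·10 = 30 + 18.27, so R_E^{EF} = 4.827 kN and R_F = 12 − 4.827 = 7.173 kN.
R_E = 16.46 + 4.827 = 21.29 kN.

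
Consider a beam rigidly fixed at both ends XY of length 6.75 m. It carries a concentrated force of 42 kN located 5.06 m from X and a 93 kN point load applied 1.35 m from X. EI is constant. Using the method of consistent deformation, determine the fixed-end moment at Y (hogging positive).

M_Y = 59.97 kN·m

Release both end moments; the primary structure is a simply-supported span XY with redundants M_X and M_Y.
On the primary (simply-supported) span, the end slopes from the loading are:
  at X: point load 42 at a = 5.06: Pab(L + b)/(6LEI) = 74.85/EI
  at Y: point load 42 at a = 5.06: Pab(L + a)/(6LEI) = 104.7/EI
  at X: point load 93 at a = 1.35: Pab(L + b)/(6LEI) = 203.4/EI
  at Y: point load 93 at a = 1.35: Pab(L + a)/(6LEI) = 135.6/EI
  θ_X0 = 278.2/EI,  θ_Y0 = 240.3/EI
Flexibility coefficients: a unit moment at one end gives L/(3EI) there and L/(6EI) at the far end, so f₁₁ = f₂₂ = 2.25/EI and f₁₂ = f₂₁ = 1.125/EI.
Compatibility — zero rotation at each built-in end:
  2.25 M_X + 1.125 M_Y = 278.2
  1.125 M_X + 2.25 M_Y = 240.3
Solving the pair gives M_X = 93.67 kN·m and M_Y = 59.97 kN·m (hogging).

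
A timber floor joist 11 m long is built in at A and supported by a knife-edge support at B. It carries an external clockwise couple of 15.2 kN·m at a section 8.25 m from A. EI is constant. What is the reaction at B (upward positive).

Release the roller at B. Primary structure: cantilever fixed at A.
Deflection at B on the released cantilever, summing each load's contribution:
  clockwise couple 15.2 at a = 8.25: M₀a(2L − a)/(2EI) = 862.1/EI
Flexibility coefficient — unit upward force at B: δ_{BB} = L³/(3EI) = 443.7/EI.
Compatibility at B: δ_0 − R_B·δ_{BB} = 0, so R_B = 862.1/443.7 = 1.943 kN.

R_B = 1.943 kN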